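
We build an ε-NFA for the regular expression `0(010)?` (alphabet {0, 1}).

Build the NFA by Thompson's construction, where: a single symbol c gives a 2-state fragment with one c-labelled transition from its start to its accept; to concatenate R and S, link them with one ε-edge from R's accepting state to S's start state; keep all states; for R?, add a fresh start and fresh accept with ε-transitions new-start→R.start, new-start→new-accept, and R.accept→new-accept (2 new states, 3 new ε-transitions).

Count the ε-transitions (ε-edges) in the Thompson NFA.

6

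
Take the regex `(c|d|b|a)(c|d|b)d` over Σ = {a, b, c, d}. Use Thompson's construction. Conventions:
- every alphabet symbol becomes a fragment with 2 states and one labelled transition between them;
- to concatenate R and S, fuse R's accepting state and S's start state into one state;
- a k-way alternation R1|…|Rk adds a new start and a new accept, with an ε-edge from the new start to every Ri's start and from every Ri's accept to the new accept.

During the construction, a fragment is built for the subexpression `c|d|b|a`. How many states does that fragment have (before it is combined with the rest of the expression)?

10

Fragment for `c|d|b|a`:
Each of the 4 symbol leaves contributes a 2-state fragment.
  c|d|b|a → 10 states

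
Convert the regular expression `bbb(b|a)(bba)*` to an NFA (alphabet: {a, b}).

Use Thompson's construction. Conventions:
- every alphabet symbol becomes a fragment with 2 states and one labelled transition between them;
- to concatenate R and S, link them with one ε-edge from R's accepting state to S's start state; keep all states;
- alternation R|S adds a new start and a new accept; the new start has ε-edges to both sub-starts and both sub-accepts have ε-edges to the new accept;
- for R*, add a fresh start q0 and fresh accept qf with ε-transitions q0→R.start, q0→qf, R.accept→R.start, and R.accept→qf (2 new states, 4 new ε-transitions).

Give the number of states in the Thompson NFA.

By structural recursion:
Each of the 8 symbol leaves contributes a 2-state fragment.
  b|a → 6 states
  bba → 6 states
  (bba)* → 8 states
  bbb(b|a)(bba)* → 20 states

20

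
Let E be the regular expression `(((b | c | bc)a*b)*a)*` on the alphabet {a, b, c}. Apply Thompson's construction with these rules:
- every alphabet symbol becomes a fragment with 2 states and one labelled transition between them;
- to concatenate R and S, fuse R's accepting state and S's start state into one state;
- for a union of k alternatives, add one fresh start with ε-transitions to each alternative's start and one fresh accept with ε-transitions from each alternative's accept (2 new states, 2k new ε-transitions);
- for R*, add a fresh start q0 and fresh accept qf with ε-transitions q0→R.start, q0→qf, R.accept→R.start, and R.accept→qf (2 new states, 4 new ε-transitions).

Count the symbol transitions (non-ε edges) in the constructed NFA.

By structural recursion:
Each of the 7 symbol leaves contributes exactly 1 symbol transition.
  bc — 2 symbol transitions
  b | c | bc — 4 symbol transitions
  a* — 1 symbol transition
  (b | c | bc)a*b — 6 symbol transitions
  ((b | c | bc)a*b)* — 6 symbol transitions
  ((b | c | bc)a*b)*a — 7 symbol transitions
  (((b | c | bc)a*b)*a)* — 7 symbol transitions

7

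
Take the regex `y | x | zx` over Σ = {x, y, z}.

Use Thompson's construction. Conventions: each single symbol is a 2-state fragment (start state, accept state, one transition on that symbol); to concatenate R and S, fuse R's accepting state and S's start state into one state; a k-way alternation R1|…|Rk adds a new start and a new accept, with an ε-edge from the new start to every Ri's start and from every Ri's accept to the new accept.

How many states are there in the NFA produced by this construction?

By structural recursion:
Each of the 4 symbol leaves contributes a 2-state fragment.
  zx = 3 states
  y | x | zx = 9 states

9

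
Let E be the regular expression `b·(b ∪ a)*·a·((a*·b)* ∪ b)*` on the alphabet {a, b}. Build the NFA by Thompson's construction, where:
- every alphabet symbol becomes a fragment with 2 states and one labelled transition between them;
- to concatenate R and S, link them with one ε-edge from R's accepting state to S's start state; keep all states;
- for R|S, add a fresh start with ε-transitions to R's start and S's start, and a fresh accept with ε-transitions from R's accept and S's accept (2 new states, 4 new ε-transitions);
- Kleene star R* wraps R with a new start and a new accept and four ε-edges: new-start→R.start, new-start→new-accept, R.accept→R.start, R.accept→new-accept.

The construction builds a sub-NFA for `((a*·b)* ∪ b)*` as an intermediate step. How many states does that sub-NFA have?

14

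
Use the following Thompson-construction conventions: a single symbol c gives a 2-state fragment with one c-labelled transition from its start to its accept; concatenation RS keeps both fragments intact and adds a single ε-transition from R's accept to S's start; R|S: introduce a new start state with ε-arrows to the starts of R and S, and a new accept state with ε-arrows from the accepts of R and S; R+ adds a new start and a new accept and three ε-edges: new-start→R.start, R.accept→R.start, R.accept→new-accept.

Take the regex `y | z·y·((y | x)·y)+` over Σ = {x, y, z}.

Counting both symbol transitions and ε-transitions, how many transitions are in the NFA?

20

Bottom-up over the parse tree:
Each of the 6 symbol leaves contributes 1 transition (1 symbol, 0 ε).
  y | x = 6 transitions (2 symbol, 4 ε)
  (y | x)·y = 8 transitions (3 symbol, 5 ε)
  ((y | x)·y)+ = 11 transitions (3 symbol, 8 ε)
  z·y·((y | x)·y)+ = 15 transitions (5 symbol, 10 ε)
  y | z·y·((y | x)·y)+ = 20 transitions (6 symbol, 14 ε)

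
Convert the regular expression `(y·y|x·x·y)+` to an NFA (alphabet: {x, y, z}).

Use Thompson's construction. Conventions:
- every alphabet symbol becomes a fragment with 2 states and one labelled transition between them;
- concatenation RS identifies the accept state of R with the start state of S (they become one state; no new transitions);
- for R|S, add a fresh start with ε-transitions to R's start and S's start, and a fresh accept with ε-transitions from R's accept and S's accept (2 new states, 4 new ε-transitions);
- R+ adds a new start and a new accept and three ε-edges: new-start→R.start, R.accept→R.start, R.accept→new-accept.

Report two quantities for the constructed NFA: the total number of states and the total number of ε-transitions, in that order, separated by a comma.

Building bottom-up:
Each of the 5 symbol leaves contributes 2 states and 0 ε-transitions.
  y·y : 3 states, 0 ε-transitions
  x·x·y : 4 states, 0 ε-transitions
  y·y|x·x·y : 9 states, 4 ε-transitions
  (y·y|x·x·y)+ : 11 states, 7 ε-transitions

11, 7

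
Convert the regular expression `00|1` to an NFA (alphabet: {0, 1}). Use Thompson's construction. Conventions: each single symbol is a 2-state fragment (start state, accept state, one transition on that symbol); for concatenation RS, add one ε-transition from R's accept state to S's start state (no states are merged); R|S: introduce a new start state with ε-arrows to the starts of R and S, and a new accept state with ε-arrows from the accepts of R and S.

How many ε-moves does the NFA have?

5

Per subexpression:
Each of the 3 symbol leaves contributes 0 ε-transitions.
  00 → 1 ε-transition
  00|1 → 5 ε-transitions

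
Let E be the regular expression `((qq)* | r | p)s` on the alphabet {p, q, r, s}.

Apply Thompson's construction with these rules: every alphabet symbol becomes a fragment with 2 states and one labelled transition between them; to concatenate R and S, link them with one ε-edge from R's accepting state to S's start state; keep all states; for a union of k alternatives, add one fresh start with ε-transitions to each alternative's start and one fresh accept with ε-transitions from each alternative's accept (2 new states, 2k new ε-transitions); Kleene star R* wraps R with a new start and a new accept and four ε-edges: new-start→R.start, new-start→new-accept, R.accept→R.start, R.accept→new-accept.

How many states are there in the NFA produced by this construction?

By structural recursion:
Each of the 5 symbol leaves contributes a 2-state fragment.
  qq — 4 states
  (qq)* — 6 states
  (qq)* | r | p — 12 states
  ((qq)* | r | p)s — 14 states

14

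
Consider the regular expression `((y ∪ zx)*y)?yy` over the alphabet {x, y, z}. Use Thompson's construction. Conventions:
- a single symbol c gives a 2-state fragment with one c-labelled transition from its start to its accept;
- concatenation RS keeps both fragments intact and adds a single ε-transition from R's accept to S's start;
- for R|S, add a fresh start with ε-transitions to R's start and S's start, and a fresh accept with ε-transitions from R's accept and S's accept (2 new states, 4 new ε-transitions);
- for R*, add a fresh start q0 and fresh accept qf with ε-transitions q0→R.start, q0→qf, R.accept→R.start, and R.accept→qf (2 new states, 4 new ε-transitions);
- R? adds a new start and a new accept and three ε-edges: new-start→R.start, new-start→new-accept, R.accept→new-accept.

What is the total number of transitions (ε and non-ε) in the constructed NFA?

21

Per subexpression:
Each of the 6 symbol leaves contributes 1 transition (1 symbol, 0 ε).
  zx — 3 transitions (2 symbol, 1 ε)
  y ∪ zx — 8 transitions (3 symbol, 5 ε)
  (y ∪ zx)* — 12 transitions (3 symbol, 9 ε)
  (y ∪ zx)*y — 14 transitions (4 symbol, 10 ε)
  ((y ∪ zx)*y)? — 17 transitions (4 symbol, 13 ε)
  ((y ∪ zx)*y)?yy — 21 transitions (6 symbol, 15 ε)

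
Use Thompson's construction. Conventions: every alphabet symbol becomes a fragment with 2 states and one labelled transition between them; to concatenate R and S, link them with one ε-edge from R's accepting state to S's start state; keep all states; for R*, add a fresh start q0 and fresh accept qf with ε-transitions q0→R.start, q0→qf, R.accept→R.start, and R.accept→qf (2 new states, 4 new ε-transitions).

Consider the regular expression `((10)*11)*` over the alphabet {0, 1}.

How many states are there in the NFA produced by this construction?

12

Per subexpression:
Each of the 4 symbol leaves contributes a 2-state fragment.
  10 = 4 states
  (10)* = 6 states
  (10)*11 = 10 states
  ((10)*11)* = 12 states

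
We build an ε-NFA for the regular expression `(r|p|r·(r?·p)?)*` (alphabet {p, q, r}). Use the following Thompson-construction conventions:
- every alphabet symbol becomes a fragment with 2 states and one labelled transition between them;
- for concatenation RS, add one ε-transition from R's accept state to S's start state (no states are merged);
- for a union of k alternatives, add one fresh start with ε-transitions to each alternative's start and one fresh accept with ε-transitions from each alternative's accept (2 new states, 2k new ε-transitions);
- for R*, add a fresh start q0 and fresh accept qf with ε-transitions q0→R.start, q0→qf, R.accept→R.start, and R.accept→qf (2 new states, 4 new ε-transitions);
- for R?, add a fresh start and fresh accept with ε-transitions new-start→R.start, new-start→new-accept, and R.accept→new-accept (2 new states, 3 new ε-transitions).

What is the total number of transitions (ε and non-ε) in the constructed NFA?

23

By structural recursion:
Each of the 5 symbol leaves contributes 1 transition (1 symbol, 0 ε).
  r? — 4 transitions (1 symbol, 3 ε)
  r?·p — 6 transitions (2 symbol, 4 ε)
  (r?·p)? — 9 transitions (2 symbol, 7 ε)
  r·(r?·p)? — 11 transitions (3 symbol, 8 ε)
  r|p|r·(r?·p)? — 19 transitions (5 symbol, 14 ε)
  (r|p|r·(r?·p)?)* — 23 transitions (5 symbol, 18 ε)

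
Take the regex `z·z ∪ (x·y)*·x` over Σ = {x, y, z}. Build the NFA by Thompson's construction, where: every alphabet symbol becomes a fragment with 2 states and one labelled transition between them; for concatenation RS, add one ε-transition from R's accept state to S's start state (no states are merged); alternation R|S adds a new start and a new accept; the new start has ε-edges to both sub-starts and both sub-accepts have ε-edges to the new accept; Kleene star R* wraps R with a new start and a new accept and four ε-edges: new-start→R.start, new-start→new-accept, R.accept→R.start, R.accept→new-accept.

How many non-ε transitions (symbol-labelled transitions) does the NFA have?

5

Building bottom-up:
Each of the 5 symbol leaves contributes exactly 1 symbol transition.
  z·z → 2 symbol transitions
  x·y → 2 symbol transitions
  (x·y)* → 2 symbol transitions
  (x·y)*·x → 3 symbol transitions
  z·z ∪ (x·y)*·x → 5 symbol transitions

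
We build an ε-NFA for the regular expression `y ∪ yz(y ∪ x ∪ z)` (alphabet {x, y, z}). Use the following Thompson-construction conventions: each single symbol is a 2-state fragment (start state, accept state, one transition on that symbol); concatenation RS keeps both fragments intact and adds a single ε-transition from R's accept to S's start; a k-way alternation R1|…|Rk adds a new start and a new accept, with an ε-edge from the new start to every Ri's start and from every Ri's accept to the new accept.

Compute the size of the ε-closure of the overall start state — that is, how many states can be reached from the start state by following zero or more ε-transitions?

3

Compute the ε-closure size of each fragment's start state recursively; a symbol fragment's start has no outgoing ε-edge, so its closure is just itself (size 1).
  y ∪ x ∪ z → |ε-closure| = 1 + 1 + 1 + 1 = 4 (the new accept is not ε-reachable since no branch accepts ε)
  yz(y ∪ x ∪ z) → same as the first factor's closure: |ε-closure| = 1
  y ∪ yz(y ∪ x ∪ z) → |ε-closure| = 1 + 1 + 1 = 3 (the new accept is not ε-reachable since no branch accepts ε)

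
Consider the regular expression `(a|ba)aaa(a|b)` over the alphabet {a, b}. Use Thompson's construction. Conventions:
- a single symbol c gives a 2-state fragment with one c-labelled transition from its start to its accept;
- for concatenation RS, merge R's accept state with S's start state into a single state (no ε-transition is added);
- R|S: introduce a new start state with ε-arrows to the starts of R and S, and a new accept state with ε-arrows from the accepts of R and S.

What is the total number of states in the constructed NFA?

Building bottom-up:
Each of the 8 symbol leaves contributes a 2-state fragment.
  ba = 3 states
  a|ba = 7 states
  a|b = 6 states
  (a|ba)aaa(a|b) = 15 states

15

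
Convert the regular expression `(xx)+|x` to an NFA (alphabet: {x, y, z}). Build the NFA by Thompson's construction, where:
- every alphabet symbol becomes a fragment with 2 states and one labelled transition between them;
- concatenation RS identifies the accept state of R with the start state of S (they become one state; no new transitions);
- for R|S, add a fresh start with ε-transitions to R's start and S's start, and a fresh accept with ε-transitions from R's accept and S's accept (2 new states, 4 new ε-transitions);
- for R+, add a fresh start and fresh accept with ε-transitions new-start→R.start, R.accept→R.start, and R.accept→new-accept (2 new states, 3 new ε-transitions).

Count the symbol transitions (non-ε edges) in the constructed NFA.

3

By structural recursion:
Each of the 3 symbol leaves contributes exactly 1 symbol transition.
  xx — 2 symbol transitions
  (xx)+ — 2 symbol transitions
  (xx)+|x — 3 symbol transitions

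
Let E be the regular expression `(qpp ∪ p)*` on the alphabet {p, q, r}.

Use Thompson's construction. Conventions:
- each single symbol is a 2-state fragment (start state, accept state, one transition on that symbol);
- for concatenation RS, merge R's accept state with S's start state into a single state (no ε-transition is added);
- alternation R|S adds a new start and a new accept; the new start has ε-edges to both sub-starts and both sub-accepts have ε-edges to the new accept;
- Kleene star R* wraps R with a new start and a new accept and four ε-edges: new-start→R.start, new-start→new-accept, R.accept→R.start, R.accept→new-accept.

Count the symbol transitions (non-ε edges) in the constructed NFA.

Recursing over subexpressions:
Each of the 4 symbol leaves contributes exactly 1 symbol transition.
  qpp : 3 symbol transitions
  qpp ∪ p : 4 symbol transitions
  (qpp ∪ p)* : 4 symbol transitions

4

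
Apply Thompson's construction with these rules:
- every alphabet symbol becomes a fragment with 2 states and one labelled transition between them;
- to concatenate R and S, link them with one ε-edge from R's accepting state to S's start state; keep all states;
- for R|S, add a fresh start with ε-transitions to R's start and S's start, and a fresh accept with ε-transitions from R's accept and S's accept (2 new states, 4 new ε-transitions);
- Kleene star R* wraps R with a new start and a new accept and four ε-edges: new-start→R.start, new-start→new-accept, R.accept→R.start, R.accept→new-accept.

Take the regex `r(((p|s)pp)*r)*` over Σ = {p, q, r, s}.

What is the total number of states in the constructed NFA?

18

Recursing over subexpressions:
Each of the 6 symbol leaves contributes a 2-state fragment.
  p|s = 6 states
  (p|s)pp = 10 states
  ((p|s)pp)* = 12 states
  ((p|s)pp)*r = 14 states
  (((p|s)pp)*r)* = 16 states
  r(((p|s)pp)*r)* = 18 states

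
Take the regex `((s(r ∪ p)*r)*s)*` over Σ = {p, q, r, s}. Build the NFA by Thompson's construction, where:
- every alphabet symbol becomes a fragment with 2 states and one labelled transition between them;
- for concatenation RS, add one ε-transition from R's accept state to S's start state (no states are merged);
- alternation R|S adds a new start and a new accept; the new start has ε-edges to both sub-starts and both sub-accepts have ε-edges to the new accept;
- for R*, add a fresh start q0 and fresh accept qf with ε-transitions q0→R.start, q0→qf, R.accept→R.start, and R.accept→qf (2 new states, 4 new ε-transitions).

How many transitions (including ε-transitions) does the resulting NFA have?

By structural recursion:
Each of the 5 symbol leaves contributes 1 transition (1 symbol, 0 ε).
  r ∪ p — 6 transitions (2 symbol, 4 ε)
  (r ∪ p)* — 10 transitions (2 symbol, 8 ε)
  s(r ∪ p)*r — 14 transitions (4 symbol, 10 ε)
  (s(r ∪ p)*r)* — 18 transitions (4 symbol, 14 ε)
  (s(r ∪ p)*r)*s — 20 transitions (5 symbol, 15 ε)
  ((s(r ∪ p)*r)*s)* — 24 transitions (5 symbol, 19 ε)

24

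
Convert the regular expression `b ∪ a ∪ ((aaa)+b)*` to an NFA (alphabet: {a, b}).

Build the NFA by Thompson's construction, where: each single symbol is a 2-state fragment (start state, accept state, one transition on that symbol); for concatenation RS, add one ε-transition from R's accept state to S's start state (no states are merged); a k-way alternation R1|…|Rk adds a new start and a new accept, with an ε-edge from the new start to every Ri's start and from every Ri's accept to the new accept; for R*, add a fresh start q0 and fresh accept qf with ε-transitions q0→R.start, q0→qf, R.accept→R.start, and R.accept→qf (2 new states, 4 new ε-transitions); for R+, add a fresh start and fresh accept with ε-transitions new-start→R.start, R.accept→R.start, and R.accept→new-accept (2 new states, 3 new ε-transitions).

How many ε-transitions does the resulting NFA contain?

16

By structural recursion:
Each of the 6 symbol leaves contributes 0 ε-transitions.
  aaa → 2 ε-transitions
  (aaa)+ → 5 ε-transitions
  (aaa)+b → 6 ε-transitions
  ((aaa)+b)* → 10 ε-transitions
  b ∪ a ∪ ((aaa)+b)* → 16 ε-transitions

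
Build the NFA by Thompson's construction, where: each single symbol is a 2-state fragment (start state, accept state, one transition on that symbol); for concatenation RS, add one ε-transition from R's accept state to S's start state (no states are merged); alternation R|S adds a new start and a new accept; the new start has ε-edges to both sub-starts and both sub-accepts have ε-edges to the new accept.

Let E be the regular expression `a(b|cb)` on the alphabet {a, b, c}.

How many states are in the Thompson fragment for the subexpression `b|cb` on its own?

8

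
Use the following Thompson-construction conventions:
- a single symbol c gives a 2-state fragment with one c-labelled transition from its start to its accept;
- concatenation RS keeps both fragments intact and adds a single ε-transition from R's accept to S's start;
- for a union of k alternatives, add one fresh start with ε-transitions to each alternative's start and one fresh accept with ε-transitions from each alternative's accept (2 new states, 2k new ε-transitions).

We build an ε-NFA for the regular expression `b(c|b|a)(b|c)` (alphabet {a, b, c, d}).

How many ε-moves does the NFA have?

Recursing over subexpressions:
Each of the 6 symbol leaves contributes 0 ε-transitions.
  c|b|a = 6 ε-transitions
  b|c = 4 ε-transitions
  b(c|b|a)(b|c) = 12 ε-transitions

12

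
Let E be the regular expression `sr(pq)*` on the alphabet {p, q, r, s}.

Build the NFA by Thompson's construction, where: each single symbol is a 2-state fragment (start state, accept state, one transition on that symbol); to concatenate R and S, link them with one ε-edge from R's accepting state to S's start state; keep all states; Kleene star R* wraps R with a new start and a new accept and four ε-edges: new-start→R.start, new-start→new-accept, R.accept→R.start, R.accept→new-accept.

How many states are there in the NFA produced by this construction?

10

Bottom-up over the parse tree:
Each of the 4 symbol leaves contributes a 2-state fragment.
  pq : 4 states
  (pq)* : 6 states
  sr(pq)* : 10 states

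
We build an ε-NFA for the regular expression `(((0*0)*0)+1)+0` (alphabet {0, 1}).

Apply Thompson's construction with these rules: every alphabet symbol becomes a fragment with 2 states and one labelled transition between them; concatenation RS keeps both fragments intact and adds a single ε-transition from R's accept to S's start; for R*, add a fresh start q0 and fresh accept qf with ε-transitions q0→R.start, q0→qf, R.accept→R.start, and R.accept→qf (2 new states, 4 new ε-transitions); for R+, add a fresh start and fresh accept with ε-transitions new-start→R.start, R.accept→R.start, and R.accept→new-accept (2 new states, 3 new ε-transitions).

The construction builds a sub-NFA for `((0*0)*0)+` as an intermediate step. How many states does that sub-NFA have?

Fragment for `((0*0)*0)+`:
Each of the 3 symbol leaves contributes a 2-state fragment.
  0* : 4 states
  0*0 : 6 states
  (0*0)* : 8 states
  (0*0)*0 : 10 states
  ((0*0)*0)+ : 12 states

12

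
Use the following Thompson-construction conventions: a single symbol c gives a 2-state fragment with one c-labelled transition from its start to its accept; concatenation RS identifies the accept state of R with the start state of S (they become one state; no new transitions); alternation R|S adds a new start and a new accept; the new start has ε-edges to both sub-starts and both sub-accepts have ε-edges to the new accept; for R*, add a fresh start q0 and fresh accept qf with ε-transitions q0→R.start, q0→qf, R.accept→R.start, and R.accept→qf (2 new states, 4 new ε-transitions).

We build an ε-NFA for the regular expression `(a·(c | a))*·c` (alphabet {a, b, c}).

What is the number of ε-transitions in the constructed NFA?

By structural recursion:
Each of the 4 symbol leaves contributes 0 ε-transitions.
  c | a → 4 ε-transitions
  a·(c | a) → 4 ε-transitions
  (a·(c | a))* → 8 ε-transitions
  (a·(c | a))*·c → 8 ε-transitions

8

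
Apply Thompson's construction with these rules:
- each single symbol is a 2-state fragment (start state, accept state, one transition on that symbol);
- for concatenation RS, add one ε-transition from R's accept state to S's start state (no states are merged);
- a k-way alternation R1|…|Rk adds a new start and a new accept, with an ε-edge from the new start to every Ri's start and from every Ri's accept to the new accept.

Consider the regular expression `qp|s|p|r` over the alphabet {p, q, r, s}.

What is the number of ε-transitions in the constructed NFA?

Building bottom-up:
Each of the 5 symbol leaves contributes 0 ε-transitions.
  qp : 1 ε-transition
  qp|s|p|r : 9 ε-transitions

9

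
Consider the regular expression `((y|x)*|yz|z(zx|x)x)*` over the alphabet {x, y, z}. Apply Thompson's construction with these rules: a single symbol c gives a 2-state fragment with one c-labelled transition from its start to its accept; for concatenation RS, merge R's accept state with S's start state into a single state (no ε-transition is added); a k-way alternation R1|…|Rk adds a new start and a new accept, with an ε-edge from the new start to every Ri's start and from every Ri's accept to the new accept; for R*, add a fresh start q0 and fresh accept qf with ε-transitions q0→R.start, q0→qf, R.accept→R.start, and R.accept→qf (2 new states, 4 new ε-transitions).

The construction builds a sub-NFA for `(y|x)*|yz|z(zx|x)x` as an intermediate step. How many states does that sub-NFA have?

22

Fragment for `(y|x)*|yz|z(zx|x)x`:
Each of the 9 symbol leaves contributes a 2-state fragment.
  y|x → 6 states
  (y|x)* → 8 states
  yz → 3 states
  zx → 3 states
  zx|x → 7 states
  z(zx|x)x → 9 states
  (y|x)*|yz|z(zx|x)x → 22 states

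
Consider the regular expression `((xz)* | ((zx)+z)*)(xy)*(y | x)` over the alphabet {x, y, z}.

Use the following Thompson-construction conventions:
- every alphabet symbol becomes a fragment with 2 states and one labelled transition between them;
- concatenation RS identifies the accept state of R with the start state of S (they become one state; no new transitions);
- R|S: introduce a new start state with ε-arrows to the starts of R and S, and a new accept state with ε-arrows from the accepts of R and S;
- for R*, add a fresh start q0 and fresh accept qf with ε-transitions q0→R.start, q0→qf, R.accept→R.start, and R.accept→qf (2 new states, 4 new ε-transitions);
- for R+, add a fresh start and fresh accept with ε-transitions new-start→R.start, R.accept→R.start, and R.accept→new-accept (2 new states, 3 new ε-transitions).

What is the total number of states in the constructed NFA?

By structural recursion:
Each of the 9 symbol leaves contributes a 2-state fragment.
  xz = 3 states
  (xz)* = 5 states
  zx = 3 states
  (zx)+ = 5 states
  (zx)+z = 6 states
  ((zx)+z)* = 8 states
  (xz)* | ((zx)+z)* = 15 states
  xy = 3 states
  (xy)* = 5 states
  y | x = 6 states
  ((xz)* | ((zx)+z)*)(xy)*(y | x) = 24 states

24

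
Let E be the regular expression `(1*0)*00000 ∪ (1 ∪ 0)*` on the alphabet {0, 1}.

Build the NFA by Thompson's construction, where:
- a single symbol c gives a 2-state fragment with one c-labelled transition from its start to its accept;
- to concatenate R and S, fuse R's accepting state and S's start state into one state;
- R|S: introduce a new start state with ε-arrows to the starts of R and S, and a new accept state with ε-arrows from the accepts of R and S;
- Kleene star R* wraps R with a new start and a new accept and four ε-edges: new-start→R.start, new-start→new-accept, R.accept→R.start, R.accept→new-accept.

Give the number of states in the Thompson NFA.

22

Per subexpression:
Each of the 9 symbol leaves contributes a 2-state fragment.
  1* : 4 states
  1*0 : 5 states
  (1*0)* : 7 states
  (1*0)*00000 : 12 states
  1 ∪ 0 : 6 states
  (1 ∪ 0)* : 8 states
  (1*0)*00000 ∪ (1 ∪ 0)* : 22 states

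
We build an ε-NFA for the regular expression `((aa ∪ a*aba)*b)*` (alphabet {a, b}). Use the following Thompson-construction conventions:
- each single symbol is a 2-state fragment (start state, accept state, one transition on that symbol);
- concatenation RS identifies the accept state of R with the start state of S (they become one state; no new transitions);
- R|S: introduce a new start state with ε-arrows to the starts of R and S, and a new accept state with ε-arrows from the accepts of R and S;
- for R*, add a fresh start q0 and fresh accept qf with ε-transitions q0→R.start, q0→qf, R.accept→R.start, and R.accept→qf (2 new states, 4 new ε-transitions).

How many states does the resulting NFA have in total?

Recursing over subexpressions:
Each of the 7 symbol leaves contributes a 2-state fragment.
  aa — 3 states
  a* — 4 states
  a*aba — 7 states
  aa ∪ a*aba — 12 states
  (aa ∪ a*aba)* — 14 states
  (aa ∪ a*aba)*b — 15 states
  ((aa ∪ a*aba)*b)* — 17 states

17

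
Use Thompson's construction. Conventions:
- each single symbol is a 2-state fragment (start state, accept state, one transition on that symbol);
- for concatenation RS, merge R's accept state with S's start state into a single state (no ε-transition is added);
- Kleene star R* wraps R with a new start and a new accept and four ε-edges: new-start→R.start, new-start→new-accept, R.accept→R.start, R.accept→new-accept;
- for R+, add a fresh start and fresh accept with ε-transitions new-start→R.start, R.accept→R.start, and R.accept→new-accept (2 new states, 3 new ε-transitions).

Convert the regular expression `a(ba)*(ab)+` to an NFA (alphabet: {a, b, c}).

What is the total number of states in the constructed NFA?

10

Bottom-up over the parse tree:
Each of the 5 symbol leaves contributes a 2-state fragment.
  ba — 3 states
  (ba)* — 5 states
  ab — 3 states
  (ab)+ — 5 states
  a(ba)*(ab)+ — 10 states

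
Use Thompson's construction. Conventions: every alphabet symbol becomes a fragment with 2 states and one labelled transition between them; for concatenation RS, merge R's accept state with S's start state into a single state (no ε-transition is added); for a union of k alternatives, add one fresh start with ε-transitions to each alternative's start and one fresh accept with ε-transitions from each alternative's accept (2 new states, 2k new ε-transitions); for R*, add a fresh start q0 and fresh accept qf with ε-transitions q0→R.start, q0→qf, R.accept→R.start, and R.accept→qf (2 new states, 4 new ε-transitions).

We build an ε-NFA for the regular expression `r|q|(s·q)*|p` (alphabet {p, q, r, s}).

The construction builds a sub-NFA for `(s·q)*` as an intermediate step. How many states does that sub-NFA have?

Fragment for `(s·q)*`:
Each of the 2 symbol leaves contributes a 2-state fragment.
  s·q — 3 states
  (s·q)* — 5 states

5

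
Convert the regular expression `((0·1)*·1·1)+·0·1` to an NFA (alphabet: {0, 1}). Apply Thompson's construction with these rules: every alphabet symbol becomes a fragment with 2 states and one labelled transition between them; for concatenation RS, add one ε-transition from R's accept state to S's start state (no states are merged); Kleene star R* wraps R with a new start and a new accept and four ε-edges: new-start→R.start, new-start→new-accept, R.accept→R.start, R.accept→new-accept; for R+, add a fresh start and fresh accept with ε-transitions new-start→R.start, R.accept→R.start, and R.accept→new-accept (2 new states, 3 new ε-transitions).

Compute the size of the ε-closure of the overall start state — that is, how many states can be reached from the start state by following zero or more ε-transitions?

Let C(F) = |ε-closure(F.start)| within fragment F, and note whether F accepts ε. Symbol fragments have C = 1 and do not accept ε. Then:
  0·1 → same as the first factor's closure: |ε-closure| = 1
  (0·1)* → |ε-closure| = 1 (new start) + 1 (body) + 1 (new accept) = 3
  (0·1)*·1·1 → |ε-closure| = 3 + 1 = 4 (closure spills across the concat boundary because the left factor accepts ε)
  ((0·1)*·1·1)+ → new start ε-reaches only the body's start; the new accept needs a symbol first: |ε-closure| = 1 + 4 = 5
  ((0·1)*·1·1)+·0·1 → same as the first factor's closure: |ε-closure| = 5

5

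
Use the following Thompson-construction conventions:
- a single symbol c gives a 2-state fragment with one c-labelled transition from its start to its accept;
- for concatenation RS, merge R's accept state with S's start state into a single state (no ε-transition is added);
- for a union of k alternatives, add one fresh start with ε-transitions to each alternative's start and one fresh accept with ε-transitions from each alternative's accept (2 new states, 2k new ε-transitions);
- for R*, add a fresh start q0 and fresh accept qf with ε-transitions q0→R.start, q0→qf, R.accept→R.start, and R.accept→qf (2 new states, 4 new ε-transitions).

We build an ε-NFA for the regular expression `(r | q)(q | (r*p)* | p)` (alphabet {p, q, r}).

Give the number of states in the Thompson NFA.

Bottom-up over the parse tree:
Each of the 6 symbol leaves contributes a 2-state fragment.
  r | q — 6 states
  r* — 4 states
  r*p — 5 states
  (r*p)* — 7 states
  q | (r*p)* | p — 13 states
  (r | q)(q | (r*p)* | p) — 18 states

18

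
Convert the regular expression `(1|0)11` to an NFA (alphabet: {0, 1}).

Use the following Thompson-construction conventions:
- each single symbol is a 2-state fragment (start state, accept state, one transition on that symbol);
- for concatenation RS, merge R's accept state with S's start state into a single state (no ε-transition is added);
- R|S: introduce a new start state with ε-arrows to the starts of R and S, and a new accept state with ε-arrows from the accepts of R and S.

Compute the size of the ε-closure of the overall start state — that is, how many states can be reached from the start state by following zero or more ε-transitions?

3

Work bottom-up. For each fragment F, track |ε-closure(F.start)| and whether F's accept lies in that closure (i.e. whether F accepts ε). A single-symbol fragment has closure size 1 and does not accept ε.
  1|0 → new start ε-reaches every alternative's start; none of them accept ε, so the new accept is not reached: |ε-closure| = 1 + 1 + 1 = 3
  (1|0)11 → same as the first factor's closure: |ε-closure| = 3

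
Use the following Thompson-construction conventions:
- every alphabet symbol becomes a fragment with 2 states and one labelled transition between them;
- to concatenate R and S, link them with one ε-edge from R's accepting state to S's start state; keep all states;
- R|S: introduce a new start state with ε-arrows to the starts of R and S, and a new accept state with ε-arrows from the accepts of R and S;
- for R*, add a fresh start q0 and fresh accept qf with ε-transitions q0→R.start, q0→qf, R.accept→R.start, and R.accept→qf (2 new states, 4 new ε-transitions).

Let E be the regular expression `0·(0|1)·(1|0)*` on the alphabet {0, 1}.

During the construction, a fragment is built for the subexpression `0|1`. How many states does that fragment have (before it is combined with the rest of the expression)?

6

Fragment for `0|1`:
Each of the 2 symbol leaves contributes a 2-state fragment.
  0|1 → 6 states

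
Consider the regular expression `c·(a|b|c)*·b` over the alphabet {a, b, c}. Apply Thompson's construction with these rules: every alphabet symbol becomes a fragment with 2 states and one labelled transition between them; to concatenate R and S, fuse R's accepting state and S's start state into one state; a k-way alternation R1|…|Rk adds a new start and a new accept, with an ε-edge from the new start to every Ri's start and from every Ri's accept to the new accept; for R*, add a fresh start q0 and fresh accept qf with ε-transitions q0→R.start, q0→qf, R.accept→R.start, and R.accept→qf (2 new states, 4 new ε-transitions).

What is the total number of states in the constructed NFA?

12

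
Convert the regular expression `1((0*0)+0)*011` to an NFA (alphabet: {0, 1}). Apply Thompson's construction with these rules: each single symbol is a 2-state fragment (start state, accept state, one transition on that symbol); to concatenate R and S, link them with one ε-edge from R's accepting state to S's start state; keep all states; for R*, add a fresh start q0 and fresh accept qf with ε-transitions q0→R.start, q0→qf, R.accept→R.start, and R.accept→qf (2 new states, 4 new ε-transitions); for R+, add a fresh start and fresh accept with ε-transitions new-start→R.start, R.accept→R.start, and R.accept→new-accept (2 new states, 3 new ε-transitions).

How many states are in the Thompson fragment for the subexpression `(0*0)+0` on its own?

Fragment for `(0*0)+0`:
Each of the 3 symbol leaves contributes a 2-state fragment.
  0* : 4 states
  0*0 : 6 states
  (0*0)+ : 8 states
  (0*0)+0 : 10 states

10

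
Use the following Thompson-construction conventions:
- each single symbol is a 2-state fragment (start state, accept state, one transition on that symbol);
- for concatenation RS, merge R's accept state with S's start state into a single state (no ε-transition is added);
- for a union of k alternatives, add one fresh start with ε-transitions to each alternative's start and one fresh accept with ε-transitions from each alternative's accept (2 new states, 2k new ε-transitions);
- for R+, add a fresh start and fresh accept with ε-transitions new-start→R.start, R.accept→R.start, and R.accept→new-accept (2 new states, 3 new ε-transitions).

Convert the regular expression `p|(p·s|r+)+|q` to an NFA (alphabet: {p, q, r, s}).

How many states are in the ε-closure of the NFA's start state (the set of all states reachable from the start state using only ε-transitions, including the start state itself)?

Work bottom-up. For each fragment F, track |ε-closure(F.start)| and whether F's accept lies in that closure (i.e. whether F accepts ε). A single-symbol fragment has closure size 1 and does not accept ε.
  p·s — C equals the left operand's closure size = 1 (its accept is not ε-reachable, so the closure stops there)
  r+ — C = 1 + 1 = 2 (the body doesn't accept ε, so the new accept is not reached)
  p·s|r+ — new start ε-reaches every alternative's start; none of them accept ε, so the new accept is not reached: C = 1 + 1 + 2 = 4
  (p·s|r+)+ — new start ε-reaches only the body's start; the new accept needs a symbol first: C = 1 + 4 = 5
  p|(p·s|r+)+|q — new start ε-reaches every alternative's start; none of them accept ε, so the new accept is not reached: C = 1 + 1 + 5 + 1 = 8

8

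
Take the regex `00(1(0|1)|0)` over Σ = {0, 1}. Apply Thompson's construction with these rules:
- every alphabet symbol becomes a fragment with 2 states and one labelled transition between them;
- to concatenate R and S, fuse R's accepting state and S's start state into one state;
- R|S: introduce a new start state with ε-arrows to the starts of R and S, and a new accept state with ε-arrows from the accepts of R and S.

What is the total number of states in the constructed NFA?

13

Per subexpression:
Each of the 6 symbol leaves contributes a 2-state fragment.
  0|1 = 6 states
  1(0|1) = 7 states
  1(0|1)|0 = 11 states
  00(1(0|1)|0) = 13 states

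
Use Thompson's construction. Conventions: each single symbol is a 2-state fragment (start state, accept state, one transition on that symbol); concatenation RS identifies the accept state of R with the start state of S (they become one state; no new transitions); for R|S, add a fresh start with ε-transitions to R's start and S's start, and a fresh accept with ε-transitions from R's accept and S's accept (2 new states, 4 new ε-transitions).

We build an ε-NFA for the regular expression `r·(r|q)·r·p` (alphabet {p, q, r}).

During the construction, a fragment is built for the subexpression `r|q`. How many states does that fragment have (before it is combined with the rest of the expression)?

Fragment for `r|q`:
Each of the 2 symbol leaves contributes a 2-state fragment.
  r|q → 6 states

6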